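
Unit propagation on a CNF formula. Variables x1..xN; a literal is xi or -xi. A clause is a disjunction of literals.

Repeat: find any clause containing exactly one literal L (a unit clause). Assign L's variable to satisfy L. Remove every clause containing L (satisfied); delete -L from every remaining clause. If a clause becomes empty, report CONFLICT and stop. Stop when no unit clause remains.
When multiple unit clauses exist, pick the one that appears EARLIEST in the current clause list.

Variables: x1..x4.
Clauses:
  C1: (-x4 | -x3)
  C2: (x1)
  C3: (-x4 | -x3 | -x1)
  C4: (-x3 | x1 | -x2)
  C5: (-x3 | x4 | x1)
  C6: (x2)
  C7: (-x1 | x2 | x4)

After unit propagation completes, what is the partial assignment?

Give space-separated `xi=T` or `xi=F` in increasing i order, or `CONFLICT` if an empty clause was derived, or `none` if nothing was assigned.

unit clause [1] forces x1=T; simplify:
  drop -1 from [-4, -3, -1] -> [-4, -3]
  drop -1 from [-1, 2, 4] -> [2, 4]
  satisfied 3 clause(s); 4 remain; assigned so far: [1]
unit clause [2] forces x2=T; simplify:
  satisfied 2 clause(s); 2 remain; assigned so far: [1, 2]

Answer: x1=T x2=T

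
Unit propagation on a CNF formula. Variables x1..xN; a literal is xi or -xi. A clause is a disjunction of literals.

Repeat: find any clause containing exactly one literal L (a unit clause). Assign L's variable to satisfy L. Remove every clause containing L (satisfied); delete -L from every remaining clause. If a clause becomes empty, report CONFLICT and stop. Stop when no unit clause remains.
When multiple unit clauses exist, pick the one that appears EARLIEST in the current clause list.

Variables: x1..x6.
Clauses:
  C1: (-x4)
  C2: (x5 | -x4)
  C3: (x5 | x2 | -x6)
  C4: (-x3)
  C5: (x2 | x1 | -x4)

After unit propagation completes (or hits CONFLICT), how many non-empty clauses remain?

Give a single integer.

Answer: 1

Derivation:
unit clause [-4] forces x4=F; simplify:
  satisfied 3 clause(s); 2 remain; assigned so far: [4]
unit clause [-3] forces x3=F; simplify:
  satisfied 1 clause(s); 1 remain; assigned so far: [3, 4]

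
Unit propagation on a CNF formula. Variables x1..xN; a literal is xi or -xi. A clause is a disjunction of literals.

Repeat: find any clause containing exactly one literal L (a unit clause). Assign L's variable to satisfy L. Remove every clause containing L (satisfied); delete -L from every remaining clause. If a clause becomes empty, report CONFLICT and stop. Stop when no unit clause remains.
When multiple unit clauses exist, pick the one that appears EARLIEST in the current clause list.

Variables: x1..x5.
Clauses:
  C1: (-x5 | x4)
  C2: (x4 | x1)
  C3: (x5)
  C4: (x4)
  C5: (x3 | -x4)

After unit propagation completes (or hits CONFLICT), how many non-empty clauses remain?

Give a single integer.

unit clause [5] forces x5=T; simplify:
  drop -5 from [-5, 4] -> [4]
  satisfied 1 clause(s); 4 remain; assigned so far: [5]
unit clause [4] forces x4=T; simplify:
  drop -4 from [3, -4] -> [3]
  satisfied 3 clause(s); 1 remain; assigned so far: [4, 5]
unit clause [3] forces x3=T; simplify:
  satisfied 1 clause(s); 0 remain; assigned so far: [3, 4, 5]

Answer: 0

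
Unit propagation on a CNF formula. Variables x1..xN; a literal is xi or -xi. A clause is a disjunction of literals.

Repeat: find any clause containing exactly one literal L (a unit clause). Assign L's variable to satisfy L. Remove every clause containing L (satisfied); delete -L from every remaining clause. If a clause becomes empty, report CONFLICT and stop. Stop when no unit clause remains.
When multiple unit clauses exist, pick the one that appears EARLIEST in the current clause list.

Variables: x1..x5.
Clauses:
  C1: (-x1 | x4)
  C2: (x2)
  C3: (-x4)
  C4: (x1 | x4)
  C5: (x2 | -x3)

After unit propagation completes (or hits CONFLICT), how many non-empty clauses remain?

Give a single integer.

Answer: 0

Derivation:
unit clause [2] forces x2=T; simplify:
  satisfied 2 clause(s); 3 remain; assigned so far: [2]
unit clause [-4] forces x4=F; simplify:
  drop 4 from [-1, 4] -> [-1]
  drop 4 from [1, 4] -> [1]
  satisfied 1 clause(s); 2 remain; assigned so far: [2, 4]
unit clause [-1] forces x1=F; simplify:
  drop 1 from [1] -> [] (empty!)
  satisfied 1 clause(s); 1 remain; assigned so far: [1, 2, 4]
CONFLICT (empty clause)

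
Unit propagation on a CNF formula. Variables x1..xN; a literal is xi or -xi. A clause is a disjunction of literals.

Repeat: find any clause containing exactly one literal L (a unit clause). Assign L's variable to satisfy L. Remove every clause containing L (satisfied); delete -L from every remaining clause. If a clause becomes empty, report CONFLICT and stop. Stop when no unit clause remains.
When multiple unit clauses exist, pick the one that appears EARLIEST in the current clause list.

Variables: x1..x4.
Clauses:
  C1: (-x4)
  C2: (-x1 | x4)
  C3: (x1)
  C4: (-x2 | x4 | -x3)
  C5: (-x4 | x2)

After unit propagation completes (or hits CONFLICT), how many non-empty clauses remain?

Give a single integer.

unit clause [-4] forces x4=F; simplify:
  drop 4 from [-1, 4] -> [-1]
  drop 4 from [-2, 4, -3] -> [-2, -3]
  satisfied 2 clause(s); 3 remain; assigned so far: [4]
unit clause [-1] forces x1=F; simplify:
  drop 1 from [1] -> [] (empty!)
  satisfied 1 clause(s); 2 remain; assigned so far: [1, 4]
CONFLICT (empty clause)

Answer: 1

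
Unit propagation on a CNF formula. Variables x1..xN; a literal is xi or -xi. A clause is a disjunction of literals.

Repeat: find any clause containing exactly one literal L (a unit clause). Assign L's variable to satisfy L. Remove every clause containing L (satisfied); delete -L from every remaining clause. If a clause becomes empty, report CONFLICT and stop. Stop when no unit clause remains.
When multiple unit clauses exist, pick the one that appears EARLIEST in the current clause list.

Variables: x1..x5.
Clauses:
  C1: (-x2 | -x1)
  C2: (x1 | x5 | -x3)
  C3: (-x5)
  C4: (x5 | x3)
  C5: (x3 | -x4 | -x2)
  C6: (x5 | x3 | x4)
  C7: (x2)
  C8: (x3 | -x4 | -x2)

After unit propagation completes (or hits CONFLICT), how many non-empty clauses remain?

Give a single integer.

unit clause [-5] forces x5=F; simplify:
  drop 5 from [1, 5, -3] -> [1, -3]
  drop 5 from [5, 3] -> [3]
  drop 5 from [5, 3, 4] -> [3, 4]
  satisfied 1 clause(s); 7 remain; assigned so far: [5]
unit clause [3] forces x3=T; simplify:
  drop -3 from [1, -3] -> [1]
  satisfied 4 clause(s); 3 remain; assigned so far: [3, 5]
unit clause [1] forces x1=T; simplify:
  drop -1 from [-2, -1] -> [-2]
  satisfied 1 clause(s); 2 remain; assigned so far: [1, 3, 5]
unit clause [-2] forces x2=F; simplify:
  drop 2 from [2] -> [] (empty!)
  satisfied 1 clause(s); 1 remain; assigned so far: [1, 2, 3, 5]
CONFLICT (empty clause)

Answer: 0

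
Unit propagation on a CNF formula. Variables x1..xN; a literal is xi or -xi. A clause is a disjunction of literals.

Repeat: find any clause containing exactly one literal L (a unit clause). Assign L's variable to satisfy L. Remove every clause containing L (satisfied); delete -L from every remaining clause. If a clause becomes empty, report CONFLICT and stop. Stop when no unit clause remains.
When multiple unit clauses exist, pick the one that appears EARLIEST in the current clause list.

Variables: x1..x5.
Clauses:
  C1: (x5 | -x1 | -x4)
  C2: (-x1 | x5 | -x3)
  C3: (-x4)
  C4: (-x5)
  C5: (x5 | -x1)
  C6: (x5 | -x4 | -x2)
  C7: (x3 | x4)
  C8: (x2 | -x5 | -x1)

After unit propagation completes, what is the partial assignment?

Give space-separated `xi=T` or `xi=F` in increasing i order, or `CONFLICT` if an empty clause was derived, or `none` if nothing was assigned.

Answer: x1=F x3=T x4=F x5=F

Derivation:
unit clause [-4] forces x4=F; simplify:
  drop 4 from [3, 4] -> [3]
  satisfied 3 clause(s); 5 remain; assigned so far: [4]
unit clause [-5] forces x5=F; simplify:
  drop 5 from [-1, 5, -3] -> [-1, -3]
  drop 5 from [5, -1] -> [-1]
  satisfied 2 clause(s); 3 remain; assigned so far: [4, 5]
unit clause [-1] forces x1=F; simplify:
  satisfied 2 clause(s); 1 remain; assigned so far: [1, 4, 5]
unit clause [3] forces x3=T; simplify:
  satisfied 1 clause(s); 0 remain; assigned so far: [1, 3, 4, 5]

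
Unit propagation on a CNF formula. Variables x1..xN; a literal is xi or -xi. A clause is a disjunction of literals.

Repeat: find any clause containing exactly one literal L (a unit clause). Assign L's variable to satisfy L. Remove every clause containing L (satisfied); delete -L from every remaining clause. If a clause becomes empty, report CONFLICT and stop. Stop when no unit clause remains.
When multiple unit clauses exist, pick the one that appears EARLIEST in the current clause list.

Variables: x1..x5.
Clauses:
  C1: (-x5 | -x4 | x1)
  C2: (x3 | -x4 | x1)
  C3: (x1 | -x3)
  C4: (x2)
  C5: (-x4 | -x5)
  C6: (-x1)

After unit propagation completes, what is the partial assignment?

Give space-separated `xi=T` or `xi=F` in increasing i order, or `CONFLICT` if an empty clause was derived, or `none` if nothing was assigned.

Answer: x1=F x2=T x3=F x4=F

Derivation:
unit clause [2] forces x2=T; simplify:
  satisfied 1 clause(s); 5 remain; assigned so far: [2]
unit clause [-1] forces x1=F; simplify:
  drop 1 from [-5, -4, 1] -> [-5, -4]
  drop 1 from [3, -4, 1] -> [3, -4]
  drop 1 from [1, -3] -> [-3]
  satisfied 1 clause(s); 4 remain; assigned so far: [1, 2]
unit clause [-3] forces x3=F; simplify:
  drop 3 from [3, -4] -> [-4]
  satisfied 1 clause(s); 3 remain; assigned so far: [1, 2, 3]
unit clause [-4] forces x4=F; simplify:
  satisfied 3 clause(s); 0 remain; assigned so far: [1, 2, 3, 4]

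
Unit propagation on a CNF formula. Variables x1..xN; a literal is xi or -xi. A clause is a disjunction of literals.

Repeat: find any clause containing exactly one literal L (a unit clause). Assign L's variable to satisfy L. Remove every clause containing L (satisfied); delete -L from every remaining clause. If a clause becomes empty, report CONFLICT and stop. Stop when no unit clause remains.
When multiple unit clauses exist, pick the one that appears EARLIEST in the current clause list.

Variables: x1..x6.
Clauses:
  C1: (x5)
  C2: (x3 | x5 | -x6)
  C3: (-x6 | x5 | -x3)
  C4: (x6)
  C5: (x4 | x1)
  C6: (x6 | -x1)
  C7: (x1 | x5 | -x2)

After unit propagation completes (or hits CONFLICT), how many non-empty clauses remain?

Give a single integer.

unit clause [5] forces x5=T; simplify:
  satisfied 4 clause(s); 3 remain; assigned so far: [5]
unit clause [6] forces x6=T; simplify:
  satisfied 2 clause(s); 1 remain; assigned so far: [5, 6]

Answer: 1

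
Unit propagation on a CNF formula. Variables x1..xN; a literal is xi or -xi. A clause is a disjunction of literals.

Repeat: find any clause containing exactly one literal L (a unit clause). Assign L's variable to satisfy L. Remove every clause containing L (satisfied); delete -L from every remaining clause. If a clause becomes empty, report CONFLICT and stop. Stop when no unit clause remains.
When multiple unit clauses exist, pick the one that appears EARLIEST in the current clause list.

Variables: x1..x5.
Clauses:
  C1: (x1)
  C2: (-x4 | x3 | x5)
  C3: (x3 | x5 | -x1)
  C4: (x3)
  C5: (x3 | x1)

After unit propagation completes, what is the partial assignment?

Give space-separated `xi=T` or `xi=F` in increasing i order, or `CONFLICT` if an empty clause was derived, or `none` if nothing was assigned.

unit clause [1] forces x1=T; simplify:
  drop -1 from [3, 5, -1] -> [3, 5]
  satisfied 2 clause(s); 3 remain; assigned so far: [1]
unit clause [3] forces x3=T; simplify:
  satisfied 3 clause(s); 0 remain; assigned so far: [1, 3]

Answer: x1=T x3=T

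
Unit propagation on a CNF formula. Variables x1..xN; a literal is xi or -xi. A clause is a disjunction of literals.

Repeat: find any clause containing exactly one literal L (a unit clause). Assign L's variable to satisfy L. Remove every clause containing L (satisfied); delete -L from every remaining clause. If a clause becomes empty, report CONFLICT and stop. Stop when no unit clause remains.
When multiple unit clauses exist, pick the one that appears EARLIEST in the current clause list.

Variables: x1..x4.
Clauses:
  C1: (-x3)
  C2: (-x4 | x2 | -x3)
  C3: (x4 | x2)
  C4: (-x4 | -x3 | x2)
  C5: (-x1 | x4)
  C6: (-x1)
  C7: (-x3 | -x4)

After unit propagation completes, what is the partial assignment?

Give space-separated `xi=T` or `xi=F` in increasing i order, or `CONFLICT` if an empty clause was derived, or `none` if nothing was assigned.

Answer: x1=F x3=F

Derivation:
unit clause [-3] forces x3=F; simplify:
  satisfied 4 clause(s); 3 remain; assigned so far: [3]
unit clause [-1] forces x1=F; simplify:
  satisfied 2 clause(s); 1 remain; assigned so far: [1, 3]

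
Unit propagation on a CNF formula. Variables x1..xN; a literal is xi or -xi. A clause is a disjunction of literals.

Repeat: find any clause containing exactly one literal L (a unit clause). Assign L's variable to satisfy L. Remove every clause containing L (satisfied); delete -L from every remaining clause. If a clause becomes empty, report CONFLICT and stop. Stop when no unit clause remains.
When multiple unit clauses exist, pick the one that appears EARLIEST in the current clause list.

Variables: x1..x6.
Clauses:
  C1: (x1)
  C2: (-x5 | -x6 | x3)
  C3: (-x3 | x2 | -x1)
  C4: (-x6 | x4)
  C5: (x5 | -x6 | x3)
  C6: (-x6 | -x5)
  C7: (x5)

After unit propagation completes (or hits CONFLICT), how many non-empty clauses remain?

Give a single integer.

Answer: 1

Derivation:
unit clause [1] forces x1=T; simplify:
  drop -1 from [-3, 2, -1] -> [-3, 2]
  satisfied 1 clause(s); 6 remain; assigned so far: [1]
unit clause [5] forces x5=T; simplify:
  drop -5 from [-5, -6, 3] -> [-6, 3]
  drop -5 from [-6, -5] -> [-6]
  satisfied 2 clause(s); 4 remain; assigned so far: [1, 5]
unit clause [-6] forces x6=F; simplify:
  satisfied 3 clause(s); 1 remain; assigned so far: [1, 5, 6]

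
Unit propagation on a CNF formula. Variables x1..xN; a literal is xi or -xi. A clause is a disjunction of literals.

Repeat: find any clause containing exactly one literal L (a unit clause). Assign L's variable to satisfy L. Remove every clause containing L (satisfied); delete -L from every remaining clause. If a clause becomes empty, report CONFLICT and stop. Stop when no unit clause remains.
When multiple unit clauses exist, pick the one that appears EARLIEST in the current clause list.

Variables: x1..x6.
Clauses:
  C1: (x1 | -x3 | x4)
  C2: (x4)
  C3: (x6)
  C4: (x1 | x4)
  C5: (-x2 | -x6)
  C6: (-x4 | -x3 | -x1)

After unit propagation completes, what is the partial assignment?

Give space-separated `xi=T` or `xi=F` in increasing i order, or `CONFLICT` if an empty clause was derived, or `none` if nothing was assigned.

unit clause [4] forces x4=T; simplify:
  drop -4 from [-4, -3, -1] -> [-3, -1]
  satisfied 3 clause(s); 3 remain; assigned so far: [4]
unit clause [6] forces x6=T; simplify:
  drop -6 from [-2, -6] -> [-2]
  satisfied 1 clause(s); 2 remain; assigned so far: [4, 6]
unit clause [-2] forces x2=F; simplify:
  satisfied 1 clause(s); 1 remain; assigned so far: [2, 4, 6]

Answer: x2=F x4=T x6=T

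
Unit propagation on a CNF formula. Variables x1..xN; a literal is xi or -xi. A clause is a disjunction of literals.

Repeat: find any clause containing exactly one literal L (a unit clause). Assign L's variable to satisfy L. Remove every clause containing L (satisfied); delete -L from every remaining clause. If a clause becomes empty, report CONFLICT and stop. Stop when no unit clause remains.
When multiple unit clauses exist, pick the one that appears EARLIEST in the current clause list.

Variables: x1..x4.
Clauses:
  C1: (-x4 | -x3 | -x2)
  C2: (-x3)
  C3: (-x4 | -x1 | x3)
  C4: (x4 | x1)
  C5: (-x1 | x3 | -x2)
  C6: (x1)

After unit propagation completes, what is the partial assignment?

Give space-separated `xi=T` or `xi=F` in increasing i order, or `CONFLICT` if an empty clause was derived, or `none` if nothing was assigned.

Answer: x1=T x2=F x3=F x4=F

Derivation:
unit clause [-3] forces x3=F; simplify:
  drop 3 from [-4, -1, 3] -> [-4, -1]
  drop 3 from [-1, 3, -2] -> [-1, -2]
  satisfied 2 clause(s); 4 remain; assigned so far: [3]
unit clause [1] forces x1=T; simplify:
  drop -1 from [-4, -1] -> [-4]
  drop -1 from [-1, -2] -> [-2]
  satisfied 2 clause(s); 2 remain; assigned so far: [1, 3]
unit clause [-4] forces x4=F; simplify:
  satisfied 1 clause(s); 1 remain; assigned so far: [1, 3, 4]
unit clause [-2] forces x2=F; simplify:
  satisfied 1 clause(s); 0 remain; assigned so far: [1, 2, 3, 4]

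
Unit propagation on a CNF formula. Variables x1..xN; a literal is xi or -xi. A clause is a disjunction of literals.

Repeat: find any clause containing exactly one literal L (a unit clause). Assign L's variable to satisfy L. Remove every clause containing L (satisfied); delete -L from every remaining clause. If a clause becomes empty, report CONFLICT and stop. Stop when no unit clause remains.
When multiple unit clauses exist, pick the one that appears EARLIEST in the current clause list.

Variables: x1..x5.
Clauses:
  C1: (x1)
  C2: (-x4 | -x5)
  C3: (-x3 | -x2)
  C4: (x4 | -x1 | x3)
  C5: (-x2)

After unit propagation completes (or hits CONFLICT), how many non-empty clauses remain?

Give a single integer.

Answer: 2

Derivation:
unit clause [1] forces x1=T; simplify:
  drop -1 from [4, -1, 3] -> [4, 3]
  satisfied 1 clause(s); 4 remain; assigned so far: [1]
unit clause [-2] forces x2=F; simplify:
  satisfied 2 clause(s); 2 remain; assigned so far: [1, 2]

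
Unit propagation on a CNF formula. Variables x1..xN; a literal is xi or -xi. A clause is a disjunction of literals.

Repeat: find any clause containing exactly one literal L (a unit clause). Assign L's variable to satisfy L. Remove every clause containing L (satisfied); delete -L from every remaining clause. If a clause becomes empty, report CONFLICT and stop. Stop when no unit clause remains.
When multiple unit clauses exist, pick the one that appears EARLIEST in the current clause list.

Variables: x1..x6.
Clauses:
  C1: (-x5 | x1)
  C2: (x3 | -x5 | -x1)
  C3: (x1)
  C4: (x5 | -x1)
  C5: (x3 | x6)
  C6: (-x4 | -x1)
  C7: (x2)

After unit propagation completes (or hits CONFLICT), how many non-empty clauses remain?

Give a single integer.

unit clause [1] forces x1=T; simplify:
  drop -1 from [3, -5, -1] -> [3, -5]
  drop -1 from [5, -1] -> [5]
  drop -1 from [-4, -1] -> [-4]
  satisfied 2 clause(s); 5 remain; assigned so far: [1]
unit clause [5] forces x5=T; simplify:
  drop -5 from [3, -5] -> [3]
  satisfied 1 clause(s); 4 remain; assigned so far: [1, 5]
unit clause [3] forces x3=T; simplify:
  satisfied 2 clause(s); 2 remain; assigned so far: [1, 3, 5]
unit clause [-4] forces x4=F; simplify:
  satisfied 1 clause(s); 1 remain; assigned so far: [1, 3, 4, 5]
unit clause [2] forces x2=T; simplify:
  satisfied 1 clause(s); 0 remain; assigned so far: [1, 2, 3, 4, 5]

Answer: 0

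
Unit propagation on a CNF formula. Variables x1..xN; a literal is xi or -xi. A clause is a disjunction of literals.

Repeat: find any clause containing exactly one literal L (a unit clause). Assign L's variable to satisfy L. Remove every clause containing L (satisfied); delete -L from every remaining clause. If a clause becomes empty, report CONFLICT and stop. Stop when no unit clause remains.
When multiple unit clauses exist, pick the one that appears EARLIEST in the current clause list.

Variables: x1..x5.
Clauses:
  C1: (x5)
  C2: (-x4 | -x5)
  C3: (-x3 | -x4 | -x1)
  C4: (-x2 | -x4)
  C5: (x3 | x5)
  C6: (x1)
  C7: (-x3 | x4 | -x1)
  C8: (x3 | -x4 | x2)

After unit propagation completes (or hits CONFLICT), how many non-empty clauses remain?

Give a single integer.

unit clause [5] forces x5=T; simplify:
  drop -5 from [-4, -5] -> [-4]
  satisfied 2 clause(s); 6 remain; assigned so far: [5]
unit clause [-4] forces x4=F; simplify:
  drop 4 from [-3, 4, -1] -> [-3, -1]
  satisfied 4 clause(s); 2 remain; assigned so far: [4, 5]
unit clause [1] forces x1=T; simplify:
  drop -1 from [-3, -1] -> [-3]
  satisfied 1 clause(s); 1 remain; assigned so far: [1, 4, 5]
unit clause [-3] forces x3=F; simplify:
  satisfied 1 clause(s); 0 remain; assigned so far: [1, 3, 4, 5]

Answer: 0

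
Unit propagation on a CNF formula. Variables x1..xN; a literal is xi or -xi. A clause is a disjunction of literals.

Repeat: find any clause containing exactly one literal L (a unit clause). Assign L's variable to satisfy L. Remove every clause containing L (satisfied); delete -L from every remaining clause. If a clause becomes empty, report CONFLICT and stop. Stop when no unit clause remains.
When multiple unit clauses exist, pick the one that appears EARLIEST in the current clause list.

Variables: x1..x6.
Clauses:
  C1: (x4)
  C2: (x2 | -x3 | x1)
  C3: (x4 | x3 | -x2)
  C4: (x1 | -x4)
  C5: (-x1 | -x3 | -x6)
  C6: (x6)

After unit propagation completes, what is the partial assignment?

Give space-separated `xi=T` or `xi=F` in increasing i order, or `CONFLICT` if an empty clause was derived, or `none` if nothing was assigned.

unit clause [4] forces x4=T; simplify:
  drop -4 from [1, -4] -> [1]
  satisfied 2 clause(s); 4 remain; assigned so far: [4]
unit clause [1] forces x1=T; simplify:
  drop -1 from [-1, -3, -6] -> [-3, -6]
  satisfied 2 clause(s); 2 remain; assigned so far: [1, 4]
unit clause [6] forces x6=T; simplify:
  drop -6 from [-3, -6] -> [-3]
  satisfied 1 clause(s); 1 remain; assigned so far: [1, 4, 6]
unit clause [-3] forces x3=F; simplify:
  satisfied 1 clause(s); 0 remain; assigned so far: [1, 3, 4, 6]

Answer: x1=T x3=F x4=T x6=T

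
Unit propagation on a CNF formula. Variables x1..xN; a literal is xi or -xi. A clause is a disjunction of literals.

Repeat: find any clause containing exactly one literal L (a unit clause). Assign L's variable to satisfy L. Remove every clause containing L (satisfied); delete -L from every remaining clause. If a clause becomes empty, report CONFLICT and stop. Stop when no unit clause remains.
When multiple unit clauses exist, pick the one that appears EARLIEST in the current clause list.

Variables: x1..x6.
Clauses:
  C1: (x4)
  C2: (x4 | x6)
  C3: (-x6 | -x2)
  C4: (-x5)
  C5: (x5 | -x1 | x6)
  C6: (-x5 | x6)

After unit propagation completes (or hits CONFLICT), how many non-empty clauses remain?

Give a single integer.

Answer: 2

Derivation:
unit clause [4] forces x4=T; simplify:
  satisfied 2 clause(s); 4 remain; assigned so far: [4]
unit clause [-5] forces x5=F; simplify:
  drop 5 from [5, -1, 6] -> [-1, 6]
  satisfied 2 clause(s); 2 remain; assigned so far: [4, 5]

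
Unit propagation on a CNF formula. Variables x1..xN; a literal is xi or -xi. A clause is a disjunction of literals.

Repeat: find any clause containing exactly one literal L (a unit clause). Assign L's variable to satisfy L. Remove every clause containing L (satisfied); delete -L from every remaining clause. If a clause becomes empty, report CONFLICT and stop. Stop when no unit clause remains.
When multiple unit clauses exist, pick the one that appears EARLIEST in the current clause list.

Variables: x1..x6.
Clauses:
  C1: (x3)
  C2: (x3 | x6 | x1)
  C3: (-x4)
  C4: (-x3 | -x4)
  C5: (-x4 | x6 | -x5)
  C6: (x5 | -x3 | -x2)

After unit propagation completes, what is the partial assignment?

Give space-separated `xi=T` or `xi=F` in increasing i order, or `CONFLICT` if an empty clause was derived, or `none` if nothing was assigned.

unit clause [3] forces x3=T; simplify:
  drop -3 from [-3, -4] -> [-4]
  drop -3 from [5, -3, -2] -> [5, -2]
  satisfied 2 clause(s); 4 remain; assigned so far: [3]
unit clause [-4] forces x4=F; simplify:
  satisfied 3 clause(s); 1 remain; assigned so far: [3, 4]

Answer: x3=T x4=F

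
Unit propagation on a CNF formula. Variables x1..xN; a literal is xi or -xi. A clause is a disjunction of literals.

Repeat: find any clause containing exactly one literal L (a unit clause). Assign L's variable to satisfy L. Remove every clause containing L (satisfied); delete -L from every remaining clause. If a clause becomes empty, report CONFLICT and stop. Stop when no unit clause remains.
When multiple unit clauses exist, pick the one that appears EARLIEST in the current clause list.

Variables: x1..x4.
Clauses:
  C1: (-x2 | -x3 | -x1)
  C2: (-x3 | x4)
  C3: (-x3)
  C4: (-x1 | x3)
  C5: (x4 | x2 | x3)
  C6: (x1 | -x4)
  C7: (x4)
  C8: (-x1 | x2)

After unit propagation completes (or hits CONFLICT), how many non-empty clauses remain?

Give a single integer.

Answer: 1

Derivation:
unit clause [-3] forces x3=F; simplify:
  drop 3 from [-1, 3] -> [-1]
  drop 3 from [4, 2, 3] -> [4, 2]
  satisfied 3 clause(s); 5 remain; assigned so far: [3]
unit clause [-1] forces x1=F; simplify:
  drop 1 from [1, -4] -> [-4]
  satisfied 2 clause(s); 3 remain; assigned so far: [1, 3]
unit clause [-4] forces x4=F; simplify:
  drop 4 from [4, 2] -> [2]
  drop 4 from [4] -> [] (empty!)
  satisfied 1 clause(s); 2 remain; assigned so far: [1, 3, 4]
CONFLICT (empty clause)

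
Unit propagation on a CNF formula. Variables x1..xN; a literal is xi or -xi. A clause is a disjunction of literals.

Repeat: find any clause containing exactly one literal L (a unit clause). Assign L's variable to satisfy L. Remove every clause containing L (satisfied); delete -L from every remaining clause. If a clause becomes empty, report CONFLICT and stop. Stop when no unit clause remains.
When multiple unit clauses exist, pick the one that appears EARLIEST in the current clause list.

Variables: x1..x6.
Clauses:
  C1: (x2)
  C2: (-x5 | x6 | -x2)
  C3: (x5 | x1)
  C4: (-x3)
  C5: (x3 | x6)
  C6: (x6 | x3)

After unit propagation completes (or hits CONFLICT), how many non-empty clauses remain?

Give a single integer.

Answer: 1

Derivation:
unit clause [2] forces x2=T; simplify:
  drop -2 from [-5, 6, -2] -> [-5, 6]
  satisfied 1 clause(s); 5 remain; assigned so far: [2]
unit clause [-3] forces x3=F; simplify:
  drop 3 from [3, 6] -> [6]
  drop 3 from [6, 3] -> [6]
  satisfied 1 clause(s); 4 remain; assigned so far: [2, 3]
unit clause [6] forces x6=T; simplify:
  satisfied 3 clause(s); 1 remain; assigned so far: [2, 3, 6]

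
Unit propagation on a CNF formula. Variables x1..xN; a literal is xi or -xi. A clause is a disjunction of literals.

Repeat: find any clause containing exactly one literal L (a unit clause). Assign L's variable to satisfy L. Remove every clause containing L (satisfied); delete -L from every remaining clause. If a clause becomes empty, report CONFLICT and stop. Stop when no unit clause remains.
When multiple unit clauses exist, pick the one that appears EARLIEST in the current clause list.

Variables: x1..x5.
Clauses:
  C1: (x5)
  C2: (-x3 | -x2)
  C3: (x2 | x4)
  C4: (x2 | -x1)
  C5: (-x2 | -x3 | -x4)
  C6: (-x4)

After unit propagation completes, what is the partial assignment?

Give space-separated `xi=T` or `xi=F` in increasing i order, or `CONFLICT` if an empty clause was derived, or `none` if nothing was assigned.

Answer: x2=T x3=F x4=F x5=T

Derivation:
unit clause [5] forces x5=T; simplify:
  satisfied 1 clause(s); 5 remain; assigned so far: [5]
unit clause [-4] forces x4=F; simplify:
  drop 4 from [2, 4] -> [2]
  satisfied 2 clause(s); 3 remain; assigned so far: [4, 5]
unit clause [2] forces x2=T; simplify:
  drop -2 from [-3, -2] -> [-3]
  satisfied 2 clause(s); 1 remain; assigned so far: [2, 4, 5]
unit clause [-3] forces x3=F; simplify:
  satisfied 1 clause(s); 0 remain; assigned so far: [2, 3, 4, 5]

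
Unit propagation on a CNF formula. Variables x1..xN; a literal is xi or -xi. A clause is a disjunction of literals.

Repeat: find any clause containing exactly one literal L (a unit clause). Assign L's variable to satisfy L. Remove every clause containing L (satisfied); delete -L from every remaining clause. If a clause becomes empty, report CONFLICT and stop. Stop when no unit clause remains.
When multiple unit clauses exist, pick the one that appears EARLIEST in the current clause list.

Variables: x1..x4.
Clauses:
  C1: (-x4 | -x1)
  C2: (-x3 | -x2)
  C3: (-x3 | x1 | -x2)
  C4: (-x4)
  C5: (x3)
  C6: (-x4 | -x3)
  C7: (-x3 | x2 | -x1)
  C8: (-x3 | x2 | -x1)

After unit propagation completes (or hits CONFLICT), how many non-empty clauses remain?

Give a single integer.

Answer: 0

Derivation:
unit clause [-4] forces x4=F; simplify:
  satisfied 3 clause(s); 5 remain; assigned so far: [4]
unit clause [3] forces x3=T; simplify:
  drop -3 from [-3, -2] -> [-2]
  drop -3 from [-3, 1, -2] -> [1, -2]
  drop -3 from [-3, 2, -1] -> [2, -1]
  drop -3 from [-3, 2, -1] -> [2, -1]
  satisfied 1 clause(s); 4 remain; assigned so far: [3, 4]
unit clause [-2] forces x2=F; simplify:
  drop 2 from [2, -1] -> [-1]
  drop 2 from [2, -1] -> [-1]
  satisfied 2 clause(s); 2 remain; assigned so far: [2, 3, 4]
unit clause [-1] forces x1=F; simplify:
  satisfied 2 clause(s); 0 remain; assigned so far: [1, 2, 3, 4]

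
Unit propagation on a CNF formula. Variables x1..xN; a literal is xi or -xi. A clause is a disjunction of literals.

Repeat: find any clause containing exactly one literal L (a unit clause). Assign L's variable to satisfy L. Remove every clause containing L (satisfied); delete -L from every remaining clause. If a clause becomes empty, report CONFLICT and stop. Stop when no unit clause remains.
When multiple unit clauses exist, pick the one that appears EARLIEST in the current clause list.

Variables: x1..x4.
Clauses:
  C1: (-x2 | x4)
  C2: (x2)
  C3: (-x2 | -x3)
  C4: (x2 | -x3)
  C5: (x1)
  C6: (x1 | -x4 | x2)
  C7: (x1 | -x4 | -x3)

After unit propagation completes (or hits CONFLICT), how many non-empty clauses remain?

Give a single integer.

unit clause [2] forces x2=T; simplify:
  drop -2 from [-2, 4] -> [4]
  drop -2 from [-2, -3] -> [-3]
  satisfied 3 clause(s); 4 remain; assigned so far: [2]
unit clause [4] forces x4=T; simplify:
  drop -4 from [1, -4, -3] -> [1, -3]
  satisfied 1 clause(s); 3 remain; assigned so far: [2, 4]
unit clause [-3] forces x3=F; simplify:
  satisfied 2 clause(s); 1 remain; assigned so far: [2, 3, 4]
unit clause [1] forces x1=T; simplify:
  satisfied 1 clause(s); 0 remain; assigned so far: [1, 2, 3, 4]

Answer: 0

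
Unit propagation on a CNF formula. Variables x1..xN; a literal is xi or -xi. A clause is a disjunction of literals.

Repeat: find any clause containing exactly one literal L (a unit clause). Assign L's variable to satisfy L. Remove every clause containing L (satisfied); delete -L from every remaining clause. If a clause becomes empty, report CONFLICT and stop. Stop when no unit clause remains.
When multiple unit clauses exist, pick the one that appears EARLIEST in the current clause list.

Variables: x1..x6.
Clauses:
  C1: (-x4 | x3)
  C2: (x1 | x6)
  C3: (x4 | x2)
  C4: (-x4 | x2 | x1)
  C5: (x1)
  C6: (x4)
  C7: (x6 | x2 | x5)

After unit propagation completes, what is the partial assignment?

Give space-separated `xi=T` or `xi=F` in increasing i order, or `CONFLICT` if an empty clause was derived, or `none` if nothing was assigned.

Answer: x1=T x3=T x4=T

Derivation:
unit clause [1] forces x1=T; simplify:
  satisfied 3 clause(s); 4 remain; assigned so far: [1]
unit clause [4] forces x4=T; simplify:
  drop -4 from [-4, 3] -> [3]
  satisfied 2 clause(s); 2 remain; assigned so far: [1, 4]
unit clause [3] forces x3=T; simplify:
  satisfied 1 clause(s); 1 remain; assigned so far: [1, 3, 4]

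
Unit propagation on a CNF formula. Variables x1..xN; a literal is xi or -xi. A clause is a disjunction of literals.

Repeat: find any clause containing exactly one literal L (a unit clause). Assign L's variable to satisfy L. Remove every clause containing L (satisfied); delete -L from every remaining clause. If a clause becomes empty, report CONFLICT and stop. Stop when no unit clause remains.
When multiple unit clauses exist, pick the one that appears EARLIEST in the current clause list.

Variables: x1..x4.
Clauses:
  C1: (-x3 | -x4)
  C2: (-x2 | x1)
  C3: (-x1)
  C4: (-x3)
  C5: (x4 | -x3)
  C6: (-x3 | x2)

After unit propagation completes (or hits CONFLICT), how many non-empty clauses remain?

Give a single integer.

Answer: 0

Derivation:
unit clause [-1] forces x1=F; simplify:
  drop 1 from [-2, 1] -> [-2]
  satisfied 1 clause(s); 5 remain; assigned so far: [1]
unit clause [-2] forces x2=F; simplify:
  drop 2 from [-3, 2] -> [-3]
  satisfied 1 clause(s); 4 remain; assigned so far: [1, 2]
unit clause [-3] forces x3=F; simplify:
  satisfied 4 clause(s); 0 remain; assigned so far: [1, 2, 3]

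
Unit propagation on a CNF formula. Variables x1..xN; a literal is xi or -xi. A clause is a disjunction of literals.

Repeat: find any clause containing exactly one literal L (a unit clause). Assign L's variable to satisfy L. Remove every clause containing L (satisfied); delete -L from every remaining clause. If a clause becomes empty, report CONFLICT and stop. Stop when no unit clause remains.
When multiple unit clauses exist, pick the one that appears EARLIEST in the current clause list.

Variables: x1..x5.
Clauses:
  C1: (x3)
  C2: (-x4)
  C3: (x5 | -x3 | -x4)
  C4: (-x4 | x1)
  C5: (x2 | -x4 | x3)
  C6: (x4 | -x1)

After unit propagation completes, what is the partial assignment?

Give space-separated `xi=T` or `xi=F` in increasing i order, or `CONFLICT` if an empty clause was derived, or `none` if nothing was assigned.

unit clause [3] forces x3=T; simplify:
  drop -3 from [5, -3, -4] -> [5, -4]
  satisfied 2 clause(s); 4 remain; assigned so far: [3]
unit clause [-4] forces x4=F; simplify:
  drop 4 from [4, -1] -> [-1]
  satisfied 3 clause(s); 1 remain; assigned so far: [3, 4]
unit clause [-1] forces x1=F; simplify:
  satisfied 1 clause(s); 0 remain; assigned so far: [1, 3, 4]

Answer: x1=F x3=T x4=F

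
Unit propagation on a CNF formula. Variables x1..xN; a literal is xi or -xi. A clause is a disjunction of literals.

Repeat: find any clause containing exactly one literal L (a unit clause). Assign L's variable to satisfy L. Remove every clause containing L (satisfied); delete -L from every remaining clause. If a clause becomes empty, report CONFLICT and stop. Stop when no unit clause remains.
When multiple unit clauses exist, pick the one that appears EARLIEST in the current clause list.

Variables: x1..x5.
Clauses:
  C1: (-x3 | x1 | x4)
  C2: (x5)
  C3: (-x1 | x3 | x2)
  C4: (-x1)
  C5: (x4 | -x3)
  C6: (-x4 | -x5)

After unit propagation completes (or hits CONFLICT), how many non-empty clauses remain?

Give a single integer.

Answer: 0

Derivation:
unit clause [5] forces x5=T; simplify:
  drop -5 from [-4, -5] -> [-4]
  satisfied 1 clause(s); 5 remain; assigned so far: [5]
unit clause [-1] forces x1=F; simplify:
  drop 1 from [-3, 1, 4] -> [-3, 4]
  satisfied 2 clause(s); 3 remain; assigned so far: [1, 5]
unit clause [-4] forces x4=F; simplify:
  drop 4 from [-3, 4] -> [-3]
  drop 4 from [4, -3] -> [-3]
  satisfied 1 clause(s); 2 remain; assigned so far: [1, 4, 5]
unit clause [-3] forces x3=F; simplify:
  satisfied 2 clause(s); 0 remain; assigned so far: [1, 3, 4, 5]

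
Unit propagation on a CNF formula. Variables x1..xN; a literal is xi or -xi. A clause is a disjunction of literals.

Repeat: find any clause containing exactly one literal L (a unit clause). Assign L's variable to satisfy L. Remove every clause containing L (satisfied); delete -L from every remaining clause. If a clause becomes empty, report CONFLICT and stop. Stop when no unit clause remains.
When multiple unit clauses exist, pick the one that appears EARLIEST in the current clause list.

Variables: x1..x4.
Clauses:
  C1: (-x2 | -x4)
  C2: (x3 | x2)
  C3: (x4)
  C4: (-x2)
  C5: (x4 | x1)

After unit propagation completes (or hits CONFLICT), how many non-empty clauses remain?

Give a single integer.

unit clause [4] forces x4=T; simplify:
  drop -4 from [-2, -4] -> [-2]
  satisfied 2 clause(s); 3 remain; assigned so far: [4]
unit clause [-2] forces x2=F; simplify:
  drop 2 from [3, 2] -> [3]
  satisfied 2 clause(s); 1 remain; assigned so far: [2, 4]
unit clause [3] forces x3=T; simplify:
  satisfied 1 clause(s); 0 remain; assigned so far: [2, 3, 4]

Answer: 0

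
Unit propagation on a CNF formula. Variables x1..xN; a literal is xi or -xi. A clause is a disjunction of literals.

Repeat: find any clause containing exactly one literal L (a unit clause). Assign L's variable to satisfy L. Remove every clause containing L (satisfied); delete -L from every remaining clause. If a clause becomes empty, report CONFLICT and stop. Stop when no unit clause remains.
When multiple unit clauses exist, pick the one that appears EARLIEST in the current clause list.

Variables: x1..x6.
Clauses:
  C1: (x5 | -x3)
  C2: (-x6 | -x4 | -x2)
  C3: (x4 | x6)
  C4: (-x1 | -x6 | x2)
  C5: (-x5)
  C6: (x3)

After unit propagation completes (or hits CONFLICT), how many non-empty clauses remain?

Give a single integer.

unit clause [-5] forces x5=F; simplify:
  drop 5 from [5, -3] -> [-3]
  satisfied 1 clause(s); 5 remain; assigned so far: [5]
unit clause [-3] forces x3=F; simplify:
  drop 3 from [3] -> [] (empty!)
  satisfied 1 clause(s); 4 remain; assigned so far: [3, 5]
CONFLICT (empty clause)

Answer: 3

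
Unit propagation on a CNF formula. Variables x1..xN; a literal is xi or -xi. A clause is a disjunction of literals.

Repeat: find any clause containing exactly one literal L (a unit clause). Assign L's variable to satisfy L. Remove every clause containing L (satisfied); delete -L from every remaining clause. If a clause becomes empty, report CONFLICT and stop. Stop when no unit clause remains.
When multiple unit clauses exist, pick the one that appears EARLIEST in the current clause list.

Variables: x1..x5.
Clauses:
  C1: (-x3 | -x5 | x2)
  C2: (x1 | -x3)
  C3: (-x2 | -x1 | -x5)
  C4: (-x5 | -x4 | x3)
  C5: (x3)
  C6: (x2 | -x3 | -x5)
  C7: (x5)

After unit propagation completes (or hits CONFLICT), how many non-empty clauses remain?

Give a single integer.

unit clause [3] forces x3=T; simplify:
  drop -3 from [-3, -5, 2] -> [-5, 2]
  drop -3 from [1, -3] -> [1]
  drop -3 from [2, -3, -5] -> [2, -5]
  satisfied 2 clause(s); 5 remain; assigned so far: [3]
unit clause [1] forces x1=T; simplify:
  drop -1 from [-2, -1, -5] -> [-2, -5]
  satisfied 1 clause(s); 4 remain; assigned so far: [1, 3]
unit clause [5] forces x5=T; simplify:
  drop -5 from [-5, 2] -> [2]
  drop -5 from [-2, -5] -> [-2]
  drop -5 from [2, -5] -> [2]
  satisfied 1 clause(s); 3 remain; assigned so far: [1, 3, 5]
unit clause [2] forces x2=T; simplify:
  drop -2 from [-2] -> [] (empty!)
  satisfied 2 clause(s); 1 remain; assigned so far: [1, 2, 3, 5]
CONFLICT (empty clause)

Answer: 0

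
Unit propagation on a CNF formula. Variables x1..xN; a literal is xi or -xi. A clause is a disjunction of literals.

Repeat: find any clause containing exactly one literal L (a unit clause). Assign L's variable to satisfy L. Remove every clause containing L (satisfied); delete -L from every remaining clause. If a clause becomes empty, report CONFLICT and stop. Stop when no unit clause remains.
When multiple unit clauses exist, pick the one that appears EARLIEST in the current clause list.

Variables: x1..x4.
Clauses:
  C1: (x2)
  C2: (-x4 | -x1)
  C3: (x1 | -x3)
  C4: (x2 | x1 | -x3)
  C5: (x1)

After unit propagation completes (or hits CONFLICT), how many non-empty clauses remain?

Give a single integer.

Answer: 0

Derivation:
unit clause [2] forces x2=T; simplify:
  satisfied 2 clause(s); 3 remain; assigned so far: [2]
unit clause [1] forces x1=T; simplify:
  drop -1 from [-4, -1] -> [-4]
  satisfied 2 clause(s); 1 remain; assigned so far: [1, 2]
unit clause [-4] forces x4=F; simplify:
  satisfied 1 clause(s); 0 remain; assigned so far: [1, 2, 4]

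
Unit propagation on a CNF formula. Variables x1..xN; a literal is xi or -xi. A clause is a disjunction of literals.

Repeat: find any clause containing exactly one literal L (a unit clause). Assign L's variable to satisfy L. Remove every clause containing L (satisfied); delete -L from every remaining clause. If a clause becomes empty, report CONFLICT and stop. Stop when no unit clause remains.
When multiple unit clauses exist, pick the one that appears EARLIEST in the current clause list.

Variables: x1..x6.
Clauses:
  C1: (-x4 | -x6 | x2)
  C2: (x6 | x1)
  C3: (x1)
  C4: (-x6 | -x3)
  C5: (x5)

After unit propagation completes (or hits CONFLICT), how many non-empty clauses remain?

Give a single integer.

unit clause [1] forces x1=T; simplify:
  satisfied 2 clause(s); 3 remain; assigned so far: [1]
unit clause [5] forces x5=T; simplify:
  satisfied 1 clause(s); 2 remain; assigned so far: [1, 5]

Answer: 2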